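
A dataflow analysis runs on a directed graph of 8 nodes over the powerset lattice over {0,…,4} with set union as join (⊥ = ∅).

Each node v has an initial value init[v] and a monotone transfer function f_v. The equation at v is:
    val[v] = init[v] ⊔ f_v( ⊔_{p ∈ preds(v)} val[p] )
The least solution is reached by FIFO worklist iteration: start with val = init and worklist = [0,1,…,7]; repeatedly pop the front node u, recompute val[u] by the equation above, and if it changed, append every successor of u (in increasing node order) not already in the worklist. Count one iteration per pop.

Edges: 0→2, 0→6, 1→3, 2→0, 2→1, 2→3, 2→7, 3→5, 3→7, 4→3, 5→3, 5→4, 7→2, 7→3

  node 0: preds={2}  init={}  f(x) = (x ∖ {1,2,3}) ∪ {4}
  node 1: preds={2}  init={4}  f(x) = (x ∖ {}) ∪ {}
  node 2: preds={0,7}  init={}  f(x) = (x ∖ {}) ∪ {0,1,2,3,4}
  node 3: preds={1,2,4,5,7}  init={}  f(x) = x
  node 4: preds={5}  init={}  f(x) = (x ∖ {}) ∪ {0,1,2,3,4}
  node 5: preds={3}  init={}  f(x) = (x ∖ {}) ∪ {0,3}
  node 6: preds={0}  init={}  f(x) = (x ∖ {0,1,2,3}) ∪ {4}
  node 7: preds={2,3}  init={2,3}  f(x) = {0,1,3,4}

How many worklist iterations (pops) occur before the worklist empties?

Trace (14 dequeues):
  [1] u=0 | in {} | out {4} | prev {} | push {}
  [2] u=1 | in {} | out {4} | ==
  [3] u=2 | in {2,3,4} | out {0,1,2,3,4} | prev {} | push {0,1}
  [4] u=3 | in {0,1,2,3,4} | out {0,1,2,3,4} | prev {} | push {}
  [5] u=4 | in {} | out {0,1,2,3,4} | prev {} | push {3}
  [6] u=5 | in {0,1,2,3,4} | out {0,1,2,3,4} | prev {} | push {4}
  [7] u=6 | in {4} | out {4} | prev {} | push {}
  [8] u=7 | in {0,1,2,3,4} | out {0,1,2,3,4} | prev {2,3} | push {2}
  [9] u=0 | in {0,1,2,3,4} | out {0,4} | prev {4} | push {6}
  [10] u=1 | in {0,1,2,3,4} | out {0,1,2,3,4} | prev {4} | push {}
  [11] u=3 | in {0,1,2,3,4} | out {0,1,2,3,4} | ==
  [12] u=4 | in {0,1,2,3,4} | out {0,1,2,3,4} | ==
  [13] u=2 | in {0,1,2,3,4} | out {0,1,2,3,4} | ==
  [14] u=6 | in {0,4} | out {4} | ==

Converged values:
  [0] {0,4}
  [1] {0,1,2,3,4}
  [2] {0,1,2,3,4}
  [3] {0,1,2,3,4}
  [4] {0,1,2,3,4}
  [5] {0,1,2,3,4}
  [6] {4}
  [7] {0,1,2,3,4}

14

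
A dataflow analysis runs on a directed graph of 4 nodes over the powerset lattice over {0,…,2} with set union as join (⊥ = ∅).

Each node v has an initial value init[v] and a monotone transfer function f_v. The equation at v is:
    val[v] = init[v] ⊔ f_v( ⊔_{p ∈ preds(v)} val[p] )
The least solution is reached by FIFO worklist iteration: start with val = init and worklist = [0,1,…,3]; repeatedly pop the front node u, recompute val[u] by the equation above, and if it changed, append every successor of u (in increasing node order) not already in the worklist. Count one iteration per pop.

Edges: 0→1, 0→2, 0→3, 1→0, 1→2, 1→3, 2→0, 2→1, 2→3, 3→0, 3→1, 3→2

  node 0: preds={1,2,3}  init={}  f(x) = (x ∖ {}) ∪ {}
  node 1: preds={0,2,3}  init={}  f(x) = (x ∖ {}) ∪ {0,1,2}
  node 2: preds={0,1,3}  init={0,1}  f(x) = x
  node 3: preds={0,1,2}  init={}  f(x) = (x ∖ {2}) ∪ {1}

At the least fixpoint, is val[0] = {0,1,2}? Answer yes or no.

yes

Trace (8 dequeues):
  [1] u=0 | in {0,1} | out {0,1} | prev {} | push {}
  [2] u=1 | in {0,1} | out {0,1,2} | prev {} | push {0}
  [3] u=2 | in {0,1,2} | out {0,1,2} | prev {0,1} | push {1}
  [4] u=3 | in {0,1,2} | out {0,1} | prev {} | push {2}
  [5] u=0 | in {0,1,2} | out {0,1,2} | prev {0,1} | push {3}
  [6] u=1 | in {0,1,2} | out {0,1,2} | ==
  [7] u=2 | in {0,1,2} | out {0,1,2} | ==
  [8] u=3 | in {0,1,2} | out {0,1} | ==

Converged values:
  [0] {0,1,2}
  [1] {0,1,2}
  [2] {0,1,2}
  [3] {0,1}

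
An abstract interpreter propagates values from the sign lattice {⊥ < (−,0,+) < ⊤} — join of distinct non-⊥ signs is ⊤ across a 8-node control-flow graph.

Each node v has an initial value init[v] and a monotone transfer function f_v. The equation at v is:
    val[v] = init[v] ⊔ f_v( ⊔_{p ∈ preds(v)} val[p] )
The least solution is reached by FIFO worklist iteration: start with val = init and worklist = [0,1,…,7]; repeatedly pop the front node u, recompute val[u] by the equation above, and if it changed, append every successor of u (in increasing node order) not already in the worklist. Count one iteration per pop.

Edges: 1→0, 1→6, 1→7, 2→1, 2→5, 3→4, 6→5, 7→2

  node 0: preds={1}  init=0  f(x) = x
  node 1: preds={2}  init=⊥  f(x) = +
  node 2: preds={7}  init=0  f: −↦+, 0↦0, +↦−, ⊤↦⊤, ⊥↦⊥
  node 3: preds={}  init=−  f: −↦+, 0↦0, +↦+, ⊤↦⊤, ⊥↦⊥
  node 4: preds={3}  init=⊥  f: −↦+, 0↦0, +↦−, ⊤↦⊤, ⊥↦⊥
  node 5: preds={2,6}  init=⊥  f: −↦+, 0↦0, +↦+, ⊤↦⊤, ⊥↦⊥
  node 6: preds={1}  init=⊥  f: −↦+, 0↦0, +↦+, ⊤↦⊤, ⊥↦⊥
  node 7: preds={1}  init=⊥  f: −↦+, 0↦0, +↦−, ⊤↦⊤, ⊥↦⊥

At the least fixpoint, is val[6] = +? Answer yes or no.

yes

Iteration log — 13 steps:
  step 1. node 0  ⊔preds=⊥  new=0  stable
  step 2. node 1  ⊔preds=0  new=+  old=⊥  +wl: 0
  step 3. node 2  ⊔preds=⊥  new=0  stable
  step 4. node 3  ⊔preds=⊥  new=−  stable
  step 5. node 4  ⊔preds=−  new=+  old=⊥  +wl: 
  step 6. node 5  ⊔preds=0  new=0  old=⊥  +wl: 
  step 7. node 6  ⊔preds=+  new=+  old=⊥  +wl: 5
  step 8. node 7  ⊔preds=+  new=−  old=⊥  +wl: 2
  step 9. node 0  ⊔preds=+  new=⊤  old=0  +wl: 
  step 10. node 5  ⊔preds=⊤  new=⊤  old=0  +wl: 
  step 11. node 2  ⊔preds=−  new=⊤  old=0  +wl: 1,5
  step 12. node 1  ⊔preds=⊤  new=+  stable
  step 13. node 5  ⊔preds=⊤  new=⊤  stable

Least fixpoint reached:
  node 0: ⊤
  node 1: +
  node 2: ⊤
  node 3: −
  node 4: +
  node 5: ⊤
  node 6: +
  node 7: −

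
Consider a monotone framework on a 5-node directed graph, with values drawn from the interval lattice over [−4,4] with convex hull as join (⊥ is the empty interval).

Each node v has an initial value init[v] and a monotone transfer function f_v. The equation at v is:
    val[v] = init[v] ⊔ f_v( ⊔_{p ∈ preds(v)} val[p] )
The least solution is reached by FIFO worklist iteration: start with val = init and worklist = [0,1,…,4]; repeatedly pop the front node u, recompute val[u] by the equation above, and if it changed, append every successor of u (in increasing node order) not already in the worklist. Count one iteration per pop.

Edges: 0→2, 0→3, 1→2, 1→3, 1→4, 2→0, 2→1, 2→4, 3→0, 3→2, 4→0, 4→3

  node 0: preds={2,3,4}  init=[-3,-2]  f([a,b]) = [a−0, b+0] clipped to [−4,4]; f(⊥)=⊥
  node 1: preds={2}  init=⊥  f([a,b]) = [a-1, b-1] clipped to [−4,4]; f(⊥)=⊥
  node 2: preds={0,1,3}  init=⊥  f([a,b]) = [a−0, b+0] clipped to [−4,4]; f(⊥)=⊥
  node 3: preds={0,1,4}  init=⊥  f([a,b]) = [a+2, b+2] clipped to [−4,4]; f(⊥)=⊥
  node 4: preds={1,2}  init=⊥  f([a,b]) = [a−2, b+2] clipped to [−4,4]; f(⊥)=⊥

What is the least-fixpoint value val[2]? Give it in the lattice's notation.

[-4,4]

Worklist (25 pops):
  #1 pop 0: in=⊥ → [-3,-2] (no change)
  #2 pop 1: in=⊥ → ⊥ (no change)
  #3 pop 2: in=[-3,-2] → [-3,-2] (was ⊥); enqueue [0,1]
  #4 pop 3: in=[-3,-2] → [-1,0] (was ⊥); enqueue [2]
  #5 pop 4: in=[-3,-2] → [-4,0] (was ⊥); enqueue [3]
  #6 pop 0: in=[-4,0] → [-4,0] (was [-3,-2]); enqueue []
  #7 pop 1: in=[-3,-2] → [-4,-3] (was ⊥); enqueue [4]
  #8 pop 2: in=[-4,0] → [-4,0] (was [-3,-2]); enqueue [0,1]
  #9 pop 3: in=[-4,0] → [-2,2] (was [-1,0]); enqueue [2]
  #10 pop 4: in=[-4,0] → [-4,2] (was [-4,0]); enqueue [3]
  #11 pop 0: in=[-4,2] → [-4,2] (was [-4,0]); enqueue []
  #12 pop 1: in=[-4,0] → [-4,-1] (was [-4,-3]); enqueue [4]
  #13 pop 2: in=[-4,2] → [-4,2] (was [-4,0]); enqueue [0,1]
  #14 pop 3: in=[-4,2] → [-2,4] (was [-2,2]); enqueue [2]
  #15 pop 4: in=[-4,2] → [-4,4] (was [-4,2]); enqueue [3]
  #16 pop 0: in=[-4,4] → [-4,4] (was [-4,2]); enqueue []
  #17 pop 1: in=[-4,2] → [-4,1] (was [-4,-1]); enqueue [4]
  #18 pop 2: in=[-4,4] → [-4,4] (was [-4,2]); enqueue [0,1]
  #19 pop 3: in=[-4,4] → [-2,4] (no change)
  #20 pop 4: in=[-4,4] → [-4,4] (no change)
  #21 pop 0: in=[-4,4] → [-4,4] (no change)
  #22 pop 1: in=[-4,4] → [-4,3] (was [-4,1]); enqueue [2,3,4]
  #23 pop 2: in=[-4,4] → [-4,4] (no change)
  #24 pop 3: in=[-4,4] → [-2,4] (no change)
  #25 pop 4: in=[-4,4] → [-4,4] (no change)

Fixpoint:
  val[0] = [-4,4]
  val[1] = [-4,3]
  val[2] = [-4,4]
  val[3] = [-2,4]
  val[4] = [-4,4]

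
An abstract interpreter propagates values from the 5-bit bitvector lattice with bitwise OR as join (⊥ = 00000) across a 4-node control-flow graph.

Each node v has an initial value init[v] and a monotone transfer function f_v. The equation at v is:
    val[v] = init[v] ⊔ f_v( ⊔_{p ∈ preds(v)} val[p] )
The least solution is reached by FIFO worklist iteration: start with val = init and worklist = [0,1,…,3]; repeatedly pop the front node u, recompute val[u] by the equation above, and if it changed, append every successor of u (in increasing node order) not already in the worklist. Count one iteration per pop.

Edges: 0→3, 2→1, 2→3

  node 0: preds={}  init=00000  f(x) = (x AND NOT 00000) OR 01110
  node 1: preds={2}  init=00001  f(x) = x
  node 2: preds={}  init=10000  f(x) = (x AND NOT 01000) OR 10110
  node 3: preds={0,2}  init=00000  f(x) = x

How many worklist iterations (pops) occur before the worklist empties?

5

Trace (5 dequeues):
  [1] u=0 | in 00000 | out 01110 | prev 00000 | push {}
  [2] u=1 | in 10000 | out 10001 | prev 00001 | push {}
  [3] u=2 | in 00000 | out 10110 | prev 10000 | push {1}
  [4] u=3 | in 11110 | out 11110 | prev 00000 | push {}
  [5] u=1 | in 10110 | out 10111 | prev 10001 | push {}

Converged values:
  [0] 01110
  [1] 10111
  [2] 10110
  [3] 11110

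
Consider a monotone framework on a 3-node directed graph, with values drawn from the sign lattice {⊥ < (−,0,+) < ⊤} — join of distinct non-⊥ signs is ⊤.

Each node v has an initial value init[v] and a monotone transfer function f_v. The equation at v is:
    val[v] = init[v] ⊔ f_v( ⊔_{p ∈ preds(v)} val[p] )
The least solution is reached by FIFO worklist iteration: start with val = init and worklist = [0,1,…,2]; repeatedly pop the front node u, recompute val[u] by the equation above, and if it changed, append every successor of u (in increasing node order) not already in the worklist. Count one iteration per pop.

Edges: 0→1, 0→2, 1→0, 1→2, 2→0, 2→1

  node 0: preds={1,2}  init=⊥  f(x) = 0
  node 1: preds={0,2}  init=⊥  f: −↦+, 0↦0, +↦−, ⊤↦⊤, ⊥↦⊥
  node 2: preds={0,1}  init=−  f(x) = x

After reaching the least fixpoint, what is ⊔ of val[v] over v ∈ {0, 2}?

⊤

Iteration log — 5 steps:
  step 1. node 0  ⊔preds=−  new=0  old=⊥  +wl: 
  step 2. node 1  ⊔preds=⊤  new=⊤  old=⊥  +wl: 0
  step 3. node 2  ⊔preds=⊤  new=⊤  old=−  +wl: 1
  step 4. node 0  ⊔preds=⊤  new=0  stable
  step 5. node 1  ⊔preds=⊤  new=⊤  stable

Least fixpoint reached:
  node 0: 0
  node 1: ⊤
  node 2: ⊤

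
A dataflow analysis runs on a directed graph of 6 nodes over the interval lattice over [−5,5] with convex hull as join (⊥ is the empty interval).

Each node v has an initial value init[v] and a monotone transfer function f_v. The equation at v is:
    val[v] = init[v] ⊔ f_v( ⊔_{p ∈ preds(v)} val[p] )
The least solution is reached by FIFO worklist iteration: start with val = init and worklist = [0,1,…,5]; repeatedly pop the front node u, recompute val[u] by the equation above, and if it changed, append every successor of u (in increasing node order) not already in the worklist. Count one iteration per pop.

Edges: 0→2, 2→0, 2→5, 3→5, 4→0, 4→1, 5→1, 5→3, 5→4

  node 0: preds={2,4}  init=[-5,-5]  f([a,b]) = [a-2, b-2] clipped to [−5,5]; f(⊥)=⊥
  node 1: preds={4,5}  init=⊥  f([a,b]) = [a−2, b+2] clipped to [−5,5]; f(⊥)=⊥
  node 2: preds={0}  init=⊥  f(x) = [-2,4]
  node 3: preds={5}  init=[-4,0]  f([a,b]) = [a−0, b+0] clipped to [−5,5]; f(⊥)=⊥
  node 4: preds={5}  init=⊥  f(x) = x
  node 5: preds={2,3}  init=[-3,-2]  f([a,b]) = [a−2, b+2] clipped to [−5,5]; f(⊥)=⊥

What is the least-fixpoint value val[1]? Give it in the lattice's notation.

Worklist (15 pops):
  #1 pop 0: in=⊥ → [-5,-5] (no change)
  #2 pop 1: in=[-3,-2] → [-5,0] (was ⊥); enqueue []
  #3 pop 2: in=[-5,-5] → [-2,4] (was ⊥); enqueue [0]
  #4 pop 3: in=[-3,-2] → [-4,0] (no change)
  #5 pop 4: in=[-3,-2] → [-3,-2] (was ⊥); enqueue [1]
  #6 pop 5: in=[-4,4] → [-5,5] (was [-3,-2]); enqueue [3,4]
  #7 pop 0: in=[-3,4] → [-5,2] (was [-5,-5]); enqueue [2]
  #8 pop 1: in=[-5,5] → [-5,5] (was [-5,0]); enqueue []
  #9 pop 3: in=[-5,5] → [-5,5] (was [-4,0]); enqueue [5]
  #10 pop 4: in=[-5,5] → [-5,5] (was [-3,-2]); enqueue [0,1]
  #11 pop 2: in=[-5,2] → [-2,4] (no change)
  #12 pop 5: in=[-5,5] → [-5,5] (no change)
  #13 pop 0: in=[-5,5] → [-5,3] (was [-5,2]); enqueue [2]
  #14 pop 1: in=[-5,5] → [-5,5] (no change)
  #15 pop 2: in=[-5,3] → [-2,4] (no change)

Fixpoint:
  val[0] = [-5,3]
  val[1] = [-5,5]
  val[2] = [-2,4]
  val[3] = [-5,5]
  val[4] = [-5,5]
  val[5] = [-5,5]

[-5,5]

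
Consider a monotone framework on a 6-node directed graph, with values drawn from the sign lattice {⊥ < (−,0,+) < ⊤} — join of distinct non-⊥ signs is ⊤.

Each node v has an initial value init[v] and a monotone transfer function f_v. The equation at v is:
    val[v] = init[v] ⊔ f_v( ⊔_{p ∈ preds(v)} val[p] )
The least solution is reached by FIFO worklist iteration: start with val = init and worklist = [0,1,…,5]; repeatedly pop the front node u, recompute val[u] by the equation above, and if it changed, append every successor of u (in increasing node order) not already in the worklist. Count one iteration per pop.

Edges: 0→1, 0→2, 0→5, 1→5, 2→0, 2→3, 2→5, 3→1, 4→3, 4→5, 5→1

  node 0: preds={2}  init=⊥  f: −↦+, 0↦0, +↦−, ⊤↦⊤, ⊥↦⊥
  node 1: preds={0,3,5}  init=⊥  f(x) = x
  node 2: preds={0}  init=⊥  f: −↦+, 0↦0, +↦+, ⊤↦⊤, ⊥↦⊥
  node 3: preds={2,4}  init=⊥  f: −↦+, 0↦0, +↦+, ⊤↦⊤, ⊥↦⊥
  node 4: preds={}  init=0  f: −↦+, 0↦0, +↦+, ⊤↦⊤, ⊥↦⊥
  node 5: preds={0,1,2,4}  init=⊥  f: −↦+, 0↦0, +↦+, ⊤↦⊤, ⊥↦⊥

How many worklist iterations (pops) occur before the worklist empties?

8

Worklist (8 pops):
  #1 pop 0: in=⊥ → ⊥ (no change)
  #2 pop 1: in=⊥ → ⊥ (no change)
  #3 pop 2: in=⊥ → ⊥ (no change)
  #4 pop 3: in=0 → 0 (was ⊥); enqueue [1]
  #5 pop 4: in=⊥ → 0 (no change)
  #6 pop 5: in=0 → 0 (was ⊥); enqueue []
  #7 pop 1: in=0 → 0 (was ⊥); enqueue [5]
  #8 pop 5: in=0 → 0 (no change)

Fixpoint:
  val[0] = ⊥
  val[1] = 0
  val[2] = ⊥
  val[3] = 0
  val[4] = 0
  val[5] = 0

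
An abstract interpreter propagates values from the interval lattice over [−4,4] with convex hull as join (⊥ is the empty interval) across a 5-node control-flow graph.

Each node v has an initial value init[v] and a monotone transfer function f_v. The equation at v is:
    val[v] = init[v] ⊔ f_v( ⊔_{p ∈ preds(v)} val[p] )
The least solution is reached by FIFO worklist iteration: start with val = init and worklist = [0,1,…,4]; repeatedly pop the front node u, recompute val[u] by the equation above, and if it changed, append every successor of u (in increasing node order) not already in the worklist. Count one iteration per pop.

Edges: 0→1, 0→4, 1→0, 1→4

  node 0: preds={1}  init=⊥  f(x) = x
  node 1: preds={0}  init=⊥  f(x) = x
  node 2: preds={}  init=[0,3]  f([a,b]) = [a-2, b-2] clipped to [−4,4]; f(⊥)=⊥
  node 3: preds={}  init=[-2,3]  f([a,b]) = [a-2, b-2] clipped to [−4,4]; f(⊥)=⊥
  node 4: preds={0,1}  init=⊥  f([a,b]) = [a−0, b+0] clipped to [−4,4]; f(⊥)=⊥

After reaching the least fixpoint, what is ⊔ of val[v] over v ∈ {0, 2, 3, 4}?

Worklist (5 pops):
  #1 pop 0: in=⊥ → ⊥ (no change)
  #2 pop 1: in=⊥ → ⊥ (no change)
  #3 pop 2: in=⊥ → [0,3] (no change)
  #4 pop 3: in=⊥ → [-2,3] (no change)
  #5 pop 4: in=⊥ → ⊥ (no change)

Fixpoint:
  val[0] = ⊥
  val[1] = ⊥
  val[2] = [0,3]
  val[3] = [-2,3]
  val[4] = ⊥

[-2,3]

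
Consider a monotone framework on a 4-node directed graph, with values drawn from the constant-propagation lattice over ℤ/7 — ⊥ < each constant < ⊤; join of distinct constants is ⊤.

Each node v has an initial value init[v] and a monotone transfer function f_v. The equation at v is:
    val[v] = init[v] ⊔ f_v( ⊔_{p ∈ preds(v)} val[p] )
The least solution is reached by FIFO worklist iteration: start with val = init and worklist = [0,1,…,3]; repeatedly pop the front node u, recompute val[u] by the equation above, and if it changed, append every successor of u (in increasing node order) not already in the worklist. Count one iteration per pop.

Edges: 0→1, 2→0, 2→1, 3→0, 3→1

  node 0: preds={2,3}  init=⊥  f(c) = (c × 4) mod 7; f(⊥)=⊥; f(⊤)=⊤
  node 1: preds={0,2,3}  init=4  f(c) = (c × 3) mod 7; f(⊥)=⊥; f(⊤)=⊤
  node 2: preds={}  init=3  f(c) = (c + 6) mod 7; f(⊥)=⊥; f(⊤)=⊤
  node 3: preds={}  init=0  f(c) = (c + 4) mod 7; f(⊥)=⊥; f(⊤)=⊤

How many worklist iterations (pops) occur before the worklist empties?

Trace (4 dequeues):
  [1] u=0 | in ⊤ | out ⊤ | prev ⊥ | push {}
  [2] u=1 | in ⊤ | out ⊤ | prev 4 | push {}
  [3] u=2 | in ⊥ | out 3 | ==
  [4] u=3 | in ⊥ | out 0 | ==

Converged values:
  [0] ⊤
  [1] ⊤
  [2] 3
  [3] 0

4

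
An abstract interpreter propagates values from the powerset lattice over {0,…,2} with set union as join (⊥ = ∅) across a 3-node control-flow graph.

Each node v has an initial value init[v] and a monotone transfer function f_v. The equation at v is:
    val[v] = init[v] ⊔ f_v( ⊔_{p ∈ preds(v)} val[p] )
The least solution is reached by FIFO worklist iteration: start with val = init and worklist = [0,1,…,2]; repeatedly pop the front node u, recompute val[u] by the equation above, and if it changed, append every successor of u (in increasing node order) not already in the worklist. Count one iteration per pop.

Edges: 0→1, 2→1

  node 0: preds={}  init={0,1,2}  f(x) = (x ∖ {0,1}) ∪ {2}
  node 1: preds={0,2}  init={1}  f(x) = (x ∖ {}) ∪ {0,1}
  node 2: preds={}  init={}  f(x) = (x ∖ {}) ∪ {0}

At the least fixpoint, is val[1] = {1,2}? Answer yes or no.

no

Iteration log — 4 steps:
  step 1. node 0  ⊔preds={}  new={0,1,2}  stable
  step 2. node 1  ⊔preds={0,1,2}  new={0,1,2}  old={1}  +wl: 
  step 3. node 2  ⊔preds={}  new={0}  old={}  +wl: 1
  step 4. node 1  ⊔preds={0,1,2}  new={0,1,2}  stable

Least fixpoint reached:
  node 0: {0,1,2}
  node 1: {0,1,2}
  node 2: {0}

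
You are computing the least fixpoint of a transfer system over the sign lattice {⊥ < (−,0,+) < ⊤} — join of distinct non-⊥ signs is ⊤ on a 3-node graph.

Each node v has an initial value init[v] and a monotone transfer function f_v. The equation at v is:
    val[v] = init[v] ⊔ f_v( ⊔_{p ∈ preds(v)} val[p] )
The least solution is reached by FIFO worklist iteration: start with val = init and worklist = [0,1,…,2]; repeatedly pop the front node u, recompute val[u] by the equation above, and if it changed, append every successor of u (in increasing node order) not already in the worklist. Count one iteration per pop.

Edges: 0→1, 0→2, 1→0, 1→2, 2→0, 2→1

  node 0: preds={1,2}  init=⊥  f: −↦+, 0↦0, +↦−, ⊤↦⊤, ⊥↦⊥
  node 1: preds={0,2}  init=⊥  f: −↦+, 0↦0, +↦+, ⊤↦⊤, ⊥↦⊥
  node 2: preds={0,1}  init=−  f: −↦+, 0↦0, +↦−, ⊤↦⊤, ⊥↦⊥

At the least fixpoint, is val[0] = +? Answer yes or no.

Worklist (6 pops):
  #1 pop 0: in=− → + (was ⊥); enqueue []
  #2 pop 1: in=⊤ → ⊤ (was ⊥); enqueue [0]
  #3 pop 2: in=⊤ → ⊤ (was −); enqueue [1]
  #4 pop 0: in=⊤ → ⊤ (was +); enqueue [2]
  #5 pop 1: in=⊤ → ⊤ (no change)
  #6 pop 2: in=⊤ → ⊤ (no change)

Fixpoint:
  val[0] = ⊤
  val[1] = ⊤
  val[2] = ⊤

no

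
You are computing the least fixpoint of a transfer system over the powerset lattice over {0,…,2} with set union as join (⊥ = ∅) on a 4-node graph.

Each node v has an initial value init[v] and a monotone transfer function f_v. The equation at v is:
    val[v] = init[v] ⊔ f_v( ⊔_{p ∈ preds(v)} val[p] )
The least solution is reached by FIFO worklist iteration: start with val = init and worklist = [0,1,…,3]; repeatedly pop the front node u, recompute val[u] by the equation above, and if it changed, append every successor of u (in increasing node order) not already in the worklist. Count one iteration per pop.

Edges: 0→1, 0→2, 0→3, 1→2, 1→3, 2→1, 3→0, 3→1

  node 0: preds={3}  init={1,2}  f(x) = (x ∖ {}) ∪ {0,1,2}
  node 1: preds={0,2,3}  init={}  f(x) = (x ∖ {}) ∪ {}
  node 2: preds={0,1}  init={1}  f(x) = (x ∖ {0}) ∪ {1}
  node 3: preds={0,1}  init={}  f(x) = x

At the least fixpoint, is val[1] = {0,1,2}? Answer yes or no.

yes

Worklist (6 pops):
  #1 pop 0: in={} → {0,1,2} (was {1,2}); enqueue []
  #2 pop 1: in={0,1,2} → {0,1,2} (was {}); enqueue []
  #3 pop 2: in={0,1,2} → {1,2} (was {1}); enqueue [1]
  #4 pop 3: in={0,1,2} → {0,1,2} (was {}); enqueue [0]
  #5 pop 1: in={0,1,2} → {0,1,2} (no change)
  #6 pop 0: in={0,1,2} → {0,1,2} (no change)

Fixpoint:
  val[0] = {0,1,2}
  val[1] = {0,1,2}
  val[2] = {1,2}
  val[3] = {0,1,2}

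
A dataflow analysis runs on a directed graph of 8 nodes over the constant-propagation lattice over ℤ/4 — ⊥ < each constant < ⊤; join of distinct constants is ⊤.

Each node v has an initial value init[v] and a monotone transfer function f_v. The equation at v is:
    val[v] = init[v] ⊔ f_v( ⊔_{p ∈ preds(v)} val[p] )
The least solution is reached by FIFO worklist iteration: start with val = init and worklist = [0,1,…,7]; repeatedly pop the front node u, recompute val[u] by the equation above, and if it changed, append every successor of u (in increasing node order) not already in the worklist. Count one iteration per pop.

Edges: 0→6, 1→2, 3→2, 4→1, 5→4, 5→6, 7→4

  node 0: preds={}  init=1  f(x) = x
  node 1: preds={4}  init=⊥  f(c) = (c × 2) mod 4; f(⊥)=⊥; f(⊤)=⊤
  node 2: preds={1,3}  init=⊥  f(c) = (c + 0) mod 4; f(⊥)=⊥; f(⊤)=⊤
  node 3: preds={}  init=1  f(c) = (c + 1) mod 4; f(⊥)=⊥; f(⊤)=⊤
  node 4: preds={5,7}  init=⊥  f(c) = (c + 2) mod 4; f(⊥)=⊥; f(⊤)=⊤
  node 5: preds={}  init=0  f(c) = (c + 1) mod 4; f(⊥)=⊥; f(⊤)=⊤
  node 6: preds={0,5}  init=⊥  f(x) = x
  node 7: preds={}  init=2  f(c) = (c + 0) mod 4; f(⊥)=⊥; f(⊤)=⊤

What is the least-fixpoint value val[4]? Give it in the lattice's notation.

⊤

Iteration log — 10 steps:
  step 1. node 0  ⊔preds=⊥  new=1  stable
  step 2. node 1  ⊔preds=⊥  new=⊥  stable
  step 3. node 2  ⊔preds=1  new=1  old=⊥  +wl: 
  step 4. node 3  ⊔preds=⊥  new=1  stable
  step 5. node 4  ⊔preds=⊤  new=⊤  old=⊥  +wl: 1
  step 6. node 5  ⊔preds=⊥  new=0  stable
  step 7. node 6  ⊔preds=⊤  new=⊤  old=⊥  +wl: 
  step 8. node 7  ⊔preds=⊥  new=2  stable
  step 9. node 1  ⊔preds=⊤  new=⊤  old=⊥  +wl: 2
  step 10. node 2  ⊔preds=⊤  new=⊤  old=1  +wl: 

Least fixpoint reached:
  node 0: 1
  node 1: ⊤
  node 2: ⊤
  node 3: 1
  node 4: ⊤
  node 5: 0
  node 6: ⊤
  node 7: 2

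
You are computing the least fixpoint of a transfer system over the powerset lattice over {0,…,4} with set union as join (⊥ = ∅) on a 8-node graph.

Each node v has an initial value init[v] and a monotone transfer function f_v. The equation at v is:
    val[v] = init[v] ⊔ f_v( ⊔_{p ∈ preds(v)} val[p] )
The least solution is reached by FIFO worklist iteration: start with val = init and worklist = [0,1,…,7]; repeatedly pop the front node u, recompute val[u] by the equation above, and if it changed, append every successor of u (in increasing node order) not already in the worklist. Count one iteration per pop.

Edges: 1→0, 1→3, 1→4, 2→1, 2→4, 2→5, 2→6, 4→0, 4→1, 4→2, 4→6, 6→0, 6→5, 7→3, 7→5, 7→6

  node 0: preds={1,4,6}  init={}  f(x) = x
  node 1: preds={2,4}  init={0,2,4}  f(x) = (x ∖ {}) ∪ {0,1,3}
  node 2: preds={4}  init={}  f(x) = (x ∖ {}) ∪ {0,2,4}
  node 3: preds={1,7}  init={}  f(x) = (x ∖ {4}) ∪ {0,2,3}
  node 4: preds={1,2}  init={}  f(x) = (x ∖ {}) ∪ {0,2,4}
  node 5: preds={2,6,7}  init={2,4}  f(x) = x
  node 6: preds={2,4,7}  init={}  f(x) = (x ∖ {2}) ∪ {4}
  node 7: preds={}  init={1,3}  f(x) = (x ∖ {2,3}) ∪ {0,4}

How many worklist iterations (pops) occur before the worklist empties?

Trace (16 dequeues):
  [1] u=0 | in {0,2,4} | out {0,2,4} | prev {} | push {}
  [2] u=1 | in {} | out {0,1,2,3,4} | prev {0,2,4} | push {0}
  [3] u=2 | in {} | out {0,2,4} | prev {} | push {1}
  [4] u=3 | in {0,1,2,3,4} | out {0,1,2,3} | prev {} | push {}
  [5] u=4 | in {0,1,2,3,4} | out {0,1,2,3,4} | prev {} | push {2}
  [6] u=5 | in {0,1,2,3,4} | out {0,1,2,3,4} | prev {2,4} | push {}
  [7] u=6 | in {0,1,2,3,4} | out {0,1,3,4} | prev {} | push {5}
  [8] u=7 | in {} | out {0,1,3,4} | prev {1,3} | push {3,6}
  [9] u=0 | in {0,1,2,3,4} | out {0,1,2,3,4} | prev {0,2,4} | push {}
  [10] u=1 | in {0,1,2,3,4} | out {0,1,2,3,4} | ==
  [11] u=2 | in {0,1,2,3,4} | out {0,1,2,3,4} | prev {0,2,4} | push {1,4}
  [12] u=5 | in {0,1,2,3,4} | out {0,1,2,3,4} | ==
  [13] u=3 | in {0,1,2,3,4} | out {0,1,2,3} | ==
  [14] u=6 | in {0,1,2,3,4} | out {0,1,3,4} | ==
  [15] u=1 | in {0,1,2,3,4} | out {0,1,2,3,4} | ==
  [16] u=4 | in {0,1,2,3,4} | out {0,1,2,3,4} | ==

Converged values:
  [0] {0,1,2,3,4}
  [1] {0,1,2,3,4}
  [2] {0,1,2,3,4}
  [3] {0,1,2,3}
  [4] {0,1,2,3,4}
  [5] {0,1,2,3,4}
  [6] {0,1,3,4}
  [7] {0,1,3,4}

16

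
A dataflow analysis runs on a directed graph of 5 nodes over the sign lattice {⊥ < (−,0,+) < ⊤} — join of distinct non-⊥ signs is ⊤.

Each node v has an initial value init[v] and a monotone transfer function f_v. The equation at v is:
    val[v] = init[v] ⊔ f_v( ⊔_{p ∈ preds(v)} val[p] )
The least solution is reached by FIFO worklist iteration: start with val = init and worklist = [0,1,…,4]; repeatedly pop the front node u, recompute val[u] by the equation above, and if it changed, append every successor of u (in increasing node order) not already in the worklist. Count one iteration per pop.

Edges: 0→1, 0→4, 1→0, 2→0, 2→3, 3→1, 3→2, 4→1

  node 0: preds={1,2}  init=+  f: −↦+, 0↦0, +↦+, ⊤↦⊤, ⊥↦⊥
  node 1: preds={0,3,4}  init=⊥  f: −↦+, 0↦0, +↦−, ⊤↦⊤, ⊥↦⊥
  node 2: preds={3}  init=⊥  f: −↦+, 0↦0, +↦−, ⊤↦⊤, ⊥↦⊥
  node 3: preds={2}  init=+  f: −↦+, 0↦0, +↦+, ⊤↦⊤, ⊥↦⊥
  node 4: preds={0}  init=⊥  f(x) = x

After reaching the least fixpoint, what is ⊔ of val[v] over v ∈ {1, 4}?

⊤

Iteration log — 7 steps:
  step 1. node 0  ⊔preds=⊥  new=+  stable
  step 2. node 1  ⊔preds=+  new=−  old=⊥  +wl: 0
  step 3. node 2  ⊔preds=+  new=−  old=⊥  +wl: 
  step 4. node 3  ⊔preds=−  new=+  stable
  step 5. node 4  ⊔preds=+  new=+  old=⊥  +wl: 1
  step 6. node 0  ⊔preds=−  new=+  stable
  step 7. node 1  ⊔preds=+  new=−  stable

Least fixpoint reached:
  node 0: +
  node 1: −
  node 2: −
  node 3: +
  node 4: +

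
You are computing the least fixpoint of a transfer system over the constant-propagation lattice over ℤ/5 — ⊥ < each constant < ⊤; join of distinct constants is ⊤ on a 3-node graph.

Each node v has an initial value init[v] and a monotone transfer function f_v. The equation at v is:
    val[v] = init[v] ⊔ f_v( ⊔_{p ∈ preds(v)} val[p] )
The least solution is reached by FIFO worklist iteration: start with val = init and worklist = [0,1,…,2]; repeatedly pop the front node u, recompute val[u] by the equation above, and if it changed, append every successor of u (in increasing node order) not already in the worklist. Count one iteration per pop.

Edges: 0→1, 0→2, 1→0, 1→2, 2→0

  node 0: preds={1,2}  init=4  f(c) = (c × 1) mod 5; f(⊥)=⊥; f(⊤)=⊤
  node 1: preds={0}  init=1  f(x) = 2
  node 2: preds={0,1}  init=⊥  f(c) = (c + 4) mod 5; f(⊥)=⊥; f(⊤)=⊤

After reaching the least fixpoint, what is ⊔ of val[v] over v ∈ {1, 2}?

⊤

Iteration log — 4 steps:
  step 1. node 0  ⊔preds=1  new=⊤  old=4  +wl: 
  step 2. node 1  ⊔preds=⊤  new=⊤  old=1  +wl: 0
  step 3. node 2  ⊔preds=⊤  new=⊤  old=⊥  +wl: 
  step 4. node 0  ⊔preds=⊤  new=⊤  stable

Least fixpoint reached:
  node 0: ⊤
  node 1: ⊤
  node 2: ⊤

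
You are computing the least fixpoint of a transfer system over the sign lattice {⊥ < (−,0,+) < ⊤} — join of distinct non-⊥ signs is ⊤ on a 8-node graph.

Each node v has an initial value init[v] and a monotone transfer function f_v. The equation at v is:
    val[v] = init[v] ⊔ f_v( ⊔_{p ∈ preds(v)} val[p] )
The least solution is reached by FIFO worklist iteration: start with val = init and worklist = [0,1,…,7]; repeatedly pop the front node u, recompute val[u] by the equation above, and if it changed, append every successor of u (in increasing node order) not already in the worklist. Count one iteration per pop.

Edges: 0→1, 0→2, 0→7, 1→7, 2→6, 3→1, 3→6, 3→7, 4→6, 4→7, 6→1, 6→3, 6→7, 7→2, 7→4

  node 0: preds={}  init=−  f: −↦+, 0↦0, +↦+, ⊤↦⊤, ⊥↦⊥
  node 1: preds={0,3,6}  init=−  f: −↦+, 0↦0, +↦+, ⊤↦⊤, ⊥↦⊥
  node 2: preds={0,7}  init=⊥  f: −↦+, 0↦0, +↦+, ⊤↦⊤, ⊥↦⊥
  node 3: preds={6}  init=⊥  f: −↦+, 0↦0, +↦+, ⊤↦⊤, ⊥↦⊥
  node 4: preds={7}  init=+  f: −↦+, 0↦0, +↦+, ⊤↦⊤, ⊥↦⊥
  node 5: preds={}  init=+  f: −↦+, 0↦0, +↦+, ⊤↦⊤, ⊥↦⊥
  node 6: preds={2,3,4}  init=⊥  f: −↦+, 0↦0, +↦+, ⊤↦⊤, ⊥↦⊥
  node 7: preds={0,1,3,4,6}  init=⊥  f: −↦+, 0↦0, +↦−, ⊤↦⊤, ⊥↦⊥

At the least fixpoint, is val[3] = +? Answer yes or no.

Iteration log — 20 steps:
  step 1. node 0  ⊔preds=⊥  new=−  stable
  step 2. node 1  ⊔preds=−  new=⊤  old=−  +wl: 
  step 3. node 2  ⊔preds=−  new=+  old=⊥  +wl: 
  step 4. node 3  ⊔preds=⊥  new=⊥  stable
  step 5. node 4  ⊔preds=⊥  new=+  stable
  step 6. node 5  ⊔preds=⊥  new=+  stable
  step 7. node 6  ⊔preds=+  new=+  old=⊥  +wl: 1,3
  step 8. node 7  ⊔preds=⊤  new=⊤  old=⊥  +wl: 2,4
  step 9. node 1  ⊔preds=⊤  new=⊤  stable
  step 10. node 3  ⊔preds=+  new=+  old=⊥  +wl: 1,6,7
  step 11. node 2  ⊔preds=⊤  new=⊤  old=+  +wl: 
  step 12. node 4  ⊔preds=⊤  new=⊤  old=+  +wl: 
  step 13. node 1  ⊔preds=⊤  new=⊤  stable
  step 14. node 6  ⊔preds=⊤  new=⊤  old=+  +wl: 1,3
  step 15. node 7  ⊔preds=⊤  new=⊤  stable
  step 16. node 1  ⊔preds=⊤  new=⊤  stable
  step 17. node 3  ⊔preds=⊤  new=⊤  old=+  +wl: 1,6,7
  step 18. node 1  ⊔preds=⊤  new=⊤  stable
  step 19. node 6  ⊔preds=⊤  new=⊤  stable
  step 20. node 7  ⊔preds=⊤  new=⊤  stable

Least fixpoint reached:
  node 0: −
  node 1: ⊤
  node 2: ⊤
  node 3: ⊤
  node 4: ⊤
  node 5: +
  node 6: ⊤
  node 7: ⊤

no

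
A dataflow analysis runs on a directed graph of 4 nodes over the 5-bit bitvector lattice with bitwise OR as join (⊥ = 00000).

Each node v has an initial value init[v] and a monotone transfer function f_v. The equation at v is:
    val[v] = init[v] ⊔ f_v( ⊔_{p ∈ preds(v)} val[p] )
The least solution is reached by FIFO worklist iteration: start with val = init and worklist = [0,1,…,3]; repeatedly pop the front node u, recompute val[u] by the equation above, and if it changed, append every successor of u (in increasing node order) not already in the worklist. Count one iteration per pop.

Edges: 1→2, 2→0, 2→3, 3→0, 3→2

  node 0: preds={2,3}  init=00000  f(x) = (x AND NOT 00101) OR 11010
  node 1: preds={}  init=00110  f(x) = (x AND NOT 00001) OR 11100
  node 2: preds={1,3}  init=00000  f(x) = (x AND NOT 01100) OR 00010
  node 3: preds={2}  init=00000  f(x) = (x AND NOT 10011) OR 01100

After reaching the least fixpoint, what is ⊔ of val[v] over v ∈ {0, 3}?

Iteration log — 6 steps:
  step 1. node 0  ⊔preds=00000  new=11010  old=00000  +wl: 
  step 2. node 1  ⊔preds=00000  new=11110  old=00110  +wl: 
  step 3. node 2  ⊔preds=11110  new=10010  old=00000  +wl: 0
  step 4. node 3  ⊔preds=10010  new=01100  old=00000  +wl: 2
  step 5. node 0  ⊔preds=11110  new=11010  stable
  step 6. node 2  ⊔preds=11110  new=10010  stable

Least fixpoint reached:
  node 0: 11010
  node 1: 11110
  node 2: 10010
  node 3: 01100

11110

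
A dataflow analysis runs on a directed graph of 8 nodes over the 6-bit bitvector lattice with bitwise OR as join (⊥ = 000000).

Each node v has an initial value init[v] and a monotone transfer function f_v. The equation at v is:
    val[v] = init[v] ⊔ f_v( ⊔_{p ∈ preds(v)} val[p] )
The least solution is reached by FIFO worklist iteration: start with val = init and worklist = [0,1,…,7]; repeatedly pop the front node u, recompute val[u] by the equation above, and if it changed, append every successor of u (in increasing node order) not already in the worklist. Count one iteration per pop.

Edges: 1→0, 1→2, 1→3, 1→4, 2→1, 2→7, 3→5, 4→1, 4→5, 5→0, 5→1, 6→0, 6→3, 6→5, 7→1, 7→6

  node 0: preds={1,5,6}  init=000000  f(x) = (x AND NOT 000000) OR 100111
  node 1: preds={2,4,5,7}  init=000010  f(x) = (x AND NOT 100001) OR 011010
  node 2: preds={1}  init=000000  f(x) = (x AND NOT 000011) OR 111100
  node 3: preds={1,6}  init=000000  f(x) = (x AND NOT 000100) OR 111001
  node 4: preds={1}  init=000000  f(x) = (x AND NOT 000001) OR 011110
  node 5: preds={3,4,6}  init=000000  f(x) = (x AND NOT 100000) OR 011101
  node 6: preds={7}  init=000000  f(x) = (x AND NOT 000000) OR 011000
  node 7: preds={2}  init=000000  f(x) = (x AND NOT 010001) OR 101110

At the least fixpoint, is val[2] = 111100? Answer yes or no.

yes

Worklist (18 pops):
  #1 pop 0: in=000010 → 100111 (was 000000); enqueue []
  #2 pop 1: in=000000 → 011010 (was 000010); enqueue [0]
  #3 pop 2: in=011010 → 111100 (was 000000); enqueue [1]
  #4 pop 3: in=011010 → 111011 (was 000000); enqueue []
  #5 pop 4: in=011010 → 011110 (was 000000); enqueue []
  #6 pop 5: in=111111 → 011111 (was 000000); enqueue []
  #7 pop 6: in=000000 → 011000 (was 000000); enqueue [3,5]
  #8 pop 7: in=111100 → 101110 (was 000000); enqueue [6]
  #9 pop 0: in=011111 → 111111 (was 100111); enqueue []
  #10 pop 1: in=111111 → 011110 (was 011010); enqueue [0,2,4]
  #11 pop 3: in=011110 → 111011 (no change)
  #12 pop 5: in=111111 → 011111 (no change)
  #13 pop 6: in=101110 → 111110 (was 011000); enqueue [3,5]
  #14 pop 0: in=111111 → 111111 (no change)
  #15 pop 2: in=011110 → 111100 (no change)
  #16 pop 4: in=011110 → 011110 (no change)
  #17 pop 3: in=111110 → 111011 (no change)
  #18 pop 5: in=111111 → 011111 (no change)

Fixpoint:
  val[0] = 111111
  val[1] = 011110
  val[2] = 111100
  val[3] = 111011
  val[4] = 011110
  val[5] = 011111
  val[6] = 111110
  val[7] = 101110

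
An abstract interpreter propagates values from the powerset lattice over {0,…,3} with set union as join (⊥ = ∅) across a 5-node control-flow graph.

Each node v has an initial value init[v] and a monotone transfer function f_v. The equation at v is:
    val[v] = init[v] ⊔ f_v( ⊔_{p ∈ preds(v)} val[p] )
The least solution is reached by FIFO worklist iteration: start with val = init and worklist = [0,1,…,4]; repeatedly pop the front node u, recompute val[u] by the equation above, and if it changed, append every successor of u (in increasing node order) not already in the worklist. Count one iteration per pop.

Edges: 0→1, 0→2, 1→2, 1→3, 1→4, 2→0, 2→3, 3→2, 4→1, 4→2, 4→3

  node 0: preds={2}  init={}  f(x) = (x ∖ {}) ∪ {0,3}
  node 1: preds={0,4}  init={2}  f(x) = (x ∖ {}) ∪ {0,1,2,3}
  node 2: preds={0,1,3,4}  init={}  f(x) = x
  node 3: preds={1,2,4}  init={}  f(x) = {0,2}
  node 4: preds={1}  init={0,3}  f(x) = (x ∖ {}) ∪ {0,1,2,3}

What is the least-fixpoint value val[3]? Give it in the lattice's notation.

Iteration log — 9 steps:
  step 1. node 0  ⊔preds={}  new={0,3}  old={}  +wl: 
  step 2. node 1  ⊔preds={0,3}  new={0,1,2,3}  old={2}  +wl: 
  step 3. node 2  ⊔preds={0,1,2,3}  new={0,1,2,3}  old={}  +wl: 0
  step 4. node 3  ⊔preds={0,1,2,3}  new={0,2}  old={}  +wl: 2
  step 5. node 4  ⊔preds={0,1,2,3}  new={0,1,2,3}  old={0,3}  +wl: 1,3
  step 6. node 0  ⊔preds={0,1,2,3}  new={0,1,2,3}  old={0,3}  +wl: 
  step 7. node 2  ⊔preds={0,1,2,3}  new={0,1,2,3}  stable
  step 8. node 1  ⊔preds={0,1,2,3}  new={0,1,2,3}  stable
  step 9. node 3  ⊔preds={0,1,2,3}  new={0,2}  stable

Least fixpoint reached:
  node 0: {0,1,2,3}
  node 1: {0,1,2,3}
  node 2: {0,1,2,3}
  node 3: {0,2}
  node 4: {0,1,2,3}

{0,2}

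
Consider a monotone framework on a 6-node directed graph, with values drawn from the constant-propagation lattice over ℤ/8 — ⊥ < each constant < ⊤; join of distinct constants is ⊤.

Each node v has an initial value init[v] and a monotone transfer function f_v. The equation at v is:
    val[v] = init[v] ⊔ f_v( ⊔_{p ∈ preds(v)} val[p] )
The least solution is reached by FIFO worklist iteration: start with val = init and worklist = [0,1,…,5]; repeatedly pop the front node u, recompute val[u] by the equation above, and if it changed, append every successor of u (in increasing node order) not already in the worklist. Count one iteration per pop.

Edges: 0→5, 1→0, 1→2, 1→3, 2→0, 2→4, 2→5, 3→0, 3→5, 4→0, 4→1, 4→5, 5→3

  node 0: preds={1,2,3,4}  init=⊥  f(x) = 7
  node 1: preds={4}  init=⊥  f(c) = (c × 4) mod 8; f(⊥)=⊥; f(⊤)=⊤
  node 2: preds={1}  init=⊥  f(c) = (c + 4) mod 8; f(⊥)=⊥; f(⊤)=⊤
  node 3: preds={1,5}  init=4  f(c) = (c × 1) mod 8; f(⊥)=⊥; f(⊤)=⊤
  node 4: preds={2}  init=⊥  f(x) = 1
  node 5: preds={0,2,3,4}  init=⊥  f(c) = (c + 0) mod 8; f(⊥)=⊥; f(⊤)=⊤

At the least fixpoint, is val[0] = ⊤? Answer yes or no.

no

Iteration log — 14 steps:
  step 1. node 0  ⊔preds=4  new=7  old=⊥  +wl: 
  step 2. node 1  ⊔preds=⊥  new=⊥  stable
  step 3. node 2  ⊔preds=⊥  new=⊥  stable
  step 4. node 3  ⊔preds=⊥  new=4  stable
  step 5. node 4  ⊔preds=⊥  new=1  old=⊥  +wl: 0,1
  step 6. node 5  ⊔preds=⊤  new=⊤  old=⊥  +wl: 3
  step 7. node 0  ⊔preds=⊤  new=7  stable
  step 8. node 1  ⊔preds=1  new=4  old=⊥  +wl: 0,2
  step 9. node 3  ⊔preds=⊤  new=⊤  old=4  +wl: 5
  step 10. node 0  ⊔preds=⊤  new=7  stable
  step 11. node 2  ⊔preds=4  new=0  old=⊥  +wl: 0,4
  step 12. node 5  ⊔preds=⊤  new=⊤  stable
  step 13. node 0  ⊔preds=⊤  new=7  stable
  step 14. node 4  ⊔preds=0  new=1  stable

Least fixpoint reached:
  node 0: 7
  node 1: 4
  node 2: 0
  node 3: ⊤
  node 4: 1
  node 5: ⊤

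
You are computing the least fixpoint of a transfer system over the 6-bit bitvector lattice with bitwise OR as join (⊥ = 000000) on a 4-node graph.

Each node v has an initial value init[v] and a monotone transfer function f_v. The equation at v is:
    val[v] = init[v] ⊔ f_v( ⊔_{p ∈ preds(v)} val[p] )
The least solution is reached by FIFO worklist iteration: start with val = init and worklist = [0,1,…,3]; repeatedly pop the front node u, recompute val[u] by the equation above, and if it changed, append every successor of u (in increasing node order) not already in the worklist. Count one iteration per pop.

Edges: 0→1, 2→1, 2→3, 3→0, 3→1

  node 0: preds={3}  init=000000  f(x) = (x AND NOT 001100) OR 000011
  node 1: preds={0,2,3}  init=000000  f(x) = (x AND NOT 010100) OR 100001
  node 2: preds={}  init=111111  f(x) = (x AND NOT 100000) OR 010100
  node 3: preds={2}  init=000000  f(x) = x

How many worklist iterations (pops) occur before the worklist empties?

Worklist (6 pops):
  #1 pop 0: in=000000 → 000011 (was 000000); enqueue []
  #2 pop 1: in=111111 → 101011 (was 000000); enqueue []
  #3 pop 2: in=000000 → 111111 (no change)
  #4 pop 3: in=111111 → 111111 (was 000000); enqueue [0,1]
  #5 pop 0: in=111111 → 110011 (was 000011); enqueue []
  #6 pop 1: in=111111 → 101011 (no change)

Fixpoint:
  val[0] = 110011
  val[1] = 101011
  val[2] = 111111
  val[3] = 111111

6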